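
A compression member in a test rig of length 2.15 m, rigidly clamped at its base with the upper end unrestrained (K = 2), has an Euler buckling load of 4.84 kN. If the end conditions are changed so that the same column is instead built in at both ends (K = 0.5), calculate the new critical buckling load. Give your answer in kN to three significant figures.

P_cr ≈ 77.4 kN

P_cr ∝ 1/K², so P_cr,new = P_cr,old × (K_old/K_new)² = 4.84 × (2/0.5)²
= 4.84 × 16.00 = 77.4 kN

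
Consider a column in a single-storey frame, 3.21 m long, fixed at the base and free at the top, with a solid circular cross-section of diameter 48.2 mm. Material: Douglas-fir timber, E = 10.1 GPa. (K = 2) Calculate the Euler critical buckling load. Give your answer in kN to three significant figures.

I = πd⁴/64 = π×48.2⁴/64 = 2.649×10^5 mm⁴
I = 2.649×10^5 mm⁴ = 2.649×10^-7 m⁴
Effective length L_e = K·L = 2 × 3.21 = 6.420 m
P_cr = π²EI / L_e² = π² × 10.1×10⁹ × 2.649×10^-7 / 6.420² = 640.8 N

P_cr ≈ 0.641 kN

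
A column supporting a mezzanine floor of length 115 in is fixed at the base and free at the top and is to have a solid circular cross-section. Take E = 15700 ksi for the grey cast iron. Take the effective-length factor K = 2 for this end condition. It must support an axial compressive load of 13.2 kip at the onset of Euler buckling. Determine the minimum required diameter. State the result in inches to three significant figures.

L_e = K·L = 2 × 115 = 230.0 in
Required I = P_cr·L_e²/(π²E) = 1.320×10^4 × 230.0² / (π² × 1.57×10^7) = 4.506 in⁴
Solid circle: I = πd⁴/64  ⇒  d = (64I/π)^(1/4) = (64×4.506/π)^(1/4) = 3.10 in

d ≈ 3.10 in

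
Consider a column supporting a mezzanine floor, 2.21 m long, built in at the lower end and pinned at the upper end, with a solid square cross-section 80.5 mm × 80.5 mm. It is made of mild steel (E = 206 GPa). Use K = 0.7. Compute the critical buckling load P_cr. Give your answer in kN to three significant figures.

P_cr ≈ 2970 kN

I = a⁴/12 = 80.5⁴/12 = 3.499×10^6 mm⁴
I = 3.499×10^6 mm⁴ = 3.499×10^-6 m⁴
Effective length L_e = K·L = 0.7 × 2.21 = 1.547 m
P_cr = π²EI / L_e² = π² × 206×10⁹ × 3.499×10^-6 / 1.547² = 2.973×10^6 N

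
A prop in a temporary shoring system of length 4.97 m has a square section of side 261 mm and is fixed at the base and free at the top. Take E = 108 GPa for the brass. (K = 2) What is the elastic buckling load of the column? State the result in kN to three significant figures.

I = a⁴/12 = 261⁴/12 = 3.867×10^8 mm⁴
I = 3.867×10^8 mm⁴ = 3.867×10^-4 m⁴
Effective length L_e = K·L = 2 × 4.97 = 9.940 m
P_cr = π²EI / L_e² = π² × 108×10⁹ × 3.867×10^-4 / 9.940² = 4.172×10^6 N

P_cr ≈ 4170 kN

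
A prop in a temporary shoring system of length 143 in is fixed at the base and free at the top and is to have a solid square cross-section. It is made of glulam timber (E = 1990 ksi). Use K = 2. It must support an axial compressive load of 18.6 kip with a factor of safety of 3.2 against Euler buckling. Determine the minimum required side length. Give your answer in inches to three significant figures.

a ≈ 7.39 in

Required P_cr = n·P = 3.2 × 18.6 = 59.52 kip
L_e = K·L = 2 × 143 = 286.0 in
Required I = P_cr·L_e²/(π²E) = 5.952×10^4 × 286.0² / (π² × 1.99×10^6) = 247.9 in⁴
Solid square: I = a⁴/12  ⇒  a = (12I)^(1/4) = (12×247.9)^(1/4) = 7.39 in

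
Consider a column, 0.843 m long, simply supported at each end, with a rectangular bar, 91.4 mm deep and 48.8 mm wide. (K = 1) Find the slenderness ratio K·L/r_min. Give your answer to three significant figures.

Buckling occurs about the weak axis: I_min = h·b³/12 with b = 48.8 mm (the shorter side).
I_min = 91.4×48.8³/12 = 8.852×10^5 mm⁴
A = 4.460×10^3 mm²;  r_min = √(I/A) = √(8.852×10^5/4.460×10^3) = 14.09 mm
L_e = K·L = 1 × 0.843 m = 0.8430 m = 843.00 mm
λ = L_e / r_min = 843.00 / 14.09 = 59.8

λ ≈ 59.8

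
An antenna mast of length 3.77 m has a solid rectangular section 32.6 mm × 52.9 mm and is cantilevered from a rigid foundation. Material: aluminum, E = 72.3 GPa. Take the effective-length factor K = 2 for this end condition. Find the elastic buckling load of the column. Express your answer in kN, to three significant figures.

P_cr ≈ 1.92 kN

Buckling occurs about the weak axis: I_min = h·b³/12 with b = 32.6 mm (the shorter side).
I_min = 52.9×32.6³/12 = 1.527×10^5 mm⁴
I = 1.527×10^5 mm⁴ = 1.527×10^-7 m⁴
Effective length L_e = K·L = 2 × 3.77 = 7.540 m
P_cr = π²EI / L_e² = π² × 72.3×10⁹ × 1.527×10^-7 / 7.540² = 1.917×10^3 N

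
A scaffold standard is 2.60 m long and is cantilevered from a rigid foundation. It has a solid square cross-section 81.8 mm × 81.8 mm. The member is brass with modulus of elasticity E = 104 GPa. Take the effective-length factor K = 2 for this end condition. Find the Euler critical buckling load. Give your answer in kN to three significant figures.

I = a⁴/12 = 81.8⁴/12 = 3.731×10^6 mm⁴
I = 3.731×10^6 mm⁴ = 3.731×10^-6 m⁴
Effective length L_e = K·L = 2 × 2.60 = 5.200 m
P_cr = π²EI / L_e² = π² × 104×10⁹ × 3.731×10^-6 / 5.200² = 1.416×10^5 N

P_cr ≈ 142 kN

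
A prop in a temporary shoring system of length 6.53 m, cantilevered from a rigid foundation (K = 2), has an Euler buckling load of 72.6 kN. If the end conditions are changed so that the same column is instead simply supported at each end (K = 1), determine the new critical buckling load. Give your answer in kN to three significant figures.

P_cr ∝ 1/K², so P_cr,new = P_cr,old × (K_old/K_new)² = 72.6 × (2/1)²
= 72.6 × 4.000 = 290 kN

P_cr ≈ 290 kN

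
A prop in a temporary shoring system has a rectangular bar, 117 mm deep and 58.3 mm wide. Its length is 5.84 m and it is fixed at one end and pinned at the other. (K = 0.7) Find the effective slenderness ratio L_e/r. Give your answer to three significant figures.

For a rectangle r_min = b/√12 = 58.3/√12 = 16.83 mm
L_e = K·L = 0.7 × 5.84 m = 4.088 m = 4088.0 mm
λ = L_e / r_min = 4088.0 / 16.83 = 243

λ ≈ 243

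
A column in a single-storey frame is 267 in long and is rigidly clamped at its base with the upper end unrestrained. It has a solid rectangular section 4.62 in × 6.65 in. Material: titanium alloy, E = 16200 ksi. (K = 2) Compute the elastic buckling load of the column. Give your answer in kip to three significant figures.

Buckling occurs about the weak axis: I_min = h·b³/12 with b = 4.62 in (the shorter side).
I_min = 6.65×4.62³/12 = 54.65 in⁴
Effective length L_e = K·L = 2 × 267 = 534.0 in
P_cr = π²EI / L_e² = π² × 16200×10³ × 54.65 / 534.0² = 3.064×10^4 lb

P_cr ≈ 30.6 kip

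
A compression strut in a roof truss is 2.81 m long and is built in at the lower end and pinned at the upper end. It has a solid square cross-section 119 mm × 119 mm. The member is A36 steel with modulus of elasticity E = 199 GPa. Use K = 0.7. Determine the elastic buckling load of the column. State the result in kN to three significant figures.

P_cr ≈ 8480 kN

I = a⁴/12 = 119⁴/12 = 1.671×10^7 mm⁴
I = 1.671×10^7 mm⁴ = 1.671×10^-5 m⁴
Effective length L_e = K·L = 0.7 × 2.81 = 1.967 m
P_cr = π²EI / L_e² = π² × 199×10⁹ × 1.671×10^-5 / 1.967² = 8.483×10^6 N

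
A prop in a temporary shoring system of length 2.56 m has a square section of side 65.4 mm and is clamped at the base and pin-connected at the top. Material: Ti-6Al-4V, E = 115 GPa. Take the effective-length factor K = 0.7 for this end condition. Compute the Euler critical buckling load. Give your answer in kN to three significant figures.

I = a⁴/12 = 65.4⁴/12 = 1.525×10^6 mm⁴
I = 1.525×10^6 mm⁴ = 1.525×10^-6 m⁴
Effective length L_e = K·L = 0.7 × 2.56 = 1.792 m
P_cr = π²EI / L_e² = π² × 115×10⁹ × 1.525×10^-6 / 1.792² = 5.388×10^5 N

P_cr ≈ 539 kN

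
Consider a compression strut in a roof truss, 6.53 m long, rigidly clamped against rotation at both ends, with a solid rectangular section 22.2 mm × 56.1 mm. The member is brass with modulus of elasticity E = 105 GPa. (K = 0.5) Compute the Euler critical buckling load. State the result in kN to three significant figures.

Buckling occurs about the weak axis: I_min = h·b³/12 with b = 22.2 mm (the shorter side).
I_min = 56.1×22.2³/12 = 5.115×10^4 mm⁴
I = 5.115×10^4 mm⁴ = 5.115×10^-8 m⁴
Effective length L_e = K·L = 0.5 × 6.53 = 3.265 m
P_cr = π²EI / L_e² = π² × 105×10⁹ × 5.115×10^-8 / 3.265² = 4.972×10^3 N

P_cr ≈ 4.97 kN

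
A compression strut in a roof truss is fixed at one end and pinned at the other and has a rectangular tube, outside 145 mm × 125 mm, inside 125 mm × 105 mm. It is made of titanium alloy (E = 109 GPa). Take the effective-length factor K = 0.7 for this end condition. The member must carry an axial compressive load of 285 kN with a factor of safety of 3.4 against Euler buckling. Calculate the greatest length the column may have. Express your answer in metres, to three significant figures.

Weak-axis I_min = (h_o·b_o³ − h_i·b_i³)/12 with b_o = 125, b_i = 105.0 mm (shorter outer/inner sides).
I_min = (145×125³ − 125.0×105.0³)/12 = 1.154×10^7 mm⁴
I = 1.154×10^-5 m⁴
Required critical load P_cr = n·P = 3.4 × 285 = 969.0 kN = 9.690×10^5 N
From P_cr = π²EI/(K·L)²:  L = (1/K)·√(π²EI/P_cr) = (1/0.7)·√(π²×1.09×10^11×1.154×10^-5/9.690×10^5)
L = 5.11 m

L_max ≈ 5.11 m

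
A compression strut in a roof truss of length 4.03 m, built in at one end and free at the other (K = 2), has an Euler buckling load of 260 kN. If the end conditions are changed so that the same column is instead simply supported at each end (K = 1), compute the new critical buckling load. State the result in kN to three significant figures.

P_cr ≈ 1040 kN

P_cr ∝ 1/K², so P_cr,new = P_cr,old × (K_old/K_new)² = 260 × (2/1)²
= 260 × 4.000 = 1040 kN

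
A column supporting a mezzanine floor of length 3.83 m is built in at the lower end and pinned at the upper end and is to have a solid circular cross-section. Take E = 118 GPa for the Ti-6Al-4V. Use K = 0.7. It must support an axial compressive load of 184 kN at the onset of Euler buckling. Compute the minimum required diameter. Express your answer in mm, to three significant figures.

d ≈ 69.4 mm

L_e = K·L = 0.7 × 3.83 = 2.681 m
Required I = P_cr·L_e²/(π²E) = 1.840×10^5 × 2.681² / (π² × 1.18×10^11) = 1.136×10^-6 m⁴
I_req = 1.136×10^6 mm⁴
Solid circle: I = πd⁴/64  ⇒  d = (64I/π)^(1/4) = (64×1.136×10^6/π)^(1/4) = 69.4 mm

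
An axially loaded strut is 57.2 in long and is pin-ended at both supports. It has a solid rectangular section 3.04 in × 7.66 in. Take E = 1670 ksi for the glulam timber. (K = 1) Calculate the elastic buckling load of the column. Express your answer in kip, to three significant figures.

Buckling occurs about the weak axis: I_min = h·b³/12 with b = 3.04 in (the shorter side).
I_min = 7.66×3.04³/12 = 17.93 in⁴
Effective length L_e = K·L = 1 × 57.2 = 57.20 in
P_cr = π²EI / L_e² = π² × 1670×10³ × 17.93 / 57.20² = 9.034×10^4 lb

P_cr ≈ 90.3 kip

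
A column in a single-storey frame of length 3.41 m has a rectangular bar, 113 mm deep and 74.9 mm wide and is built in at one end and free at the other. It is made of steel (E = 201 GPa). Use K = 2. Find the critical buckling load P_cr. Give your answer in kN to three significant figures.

Buckling occurs about the weak axis: I_min = h·b³/12 with b = 74.9 mm (the shorter side).
I_min = 113×74.9³/12 = 3.957×10^6 mm⁴
I = 3.957×10^6 mm⁴ = 3.957×10^-6 m⁴
Effective length L_e = K·L = 2 × 3.41 = 6.820 m
P_cr = π²EI / L_e² = π² × 201×10⁹ × 3.957×10^-6 / 6.820² = 1.688×10^5 N

P_cr ≈ 169 kN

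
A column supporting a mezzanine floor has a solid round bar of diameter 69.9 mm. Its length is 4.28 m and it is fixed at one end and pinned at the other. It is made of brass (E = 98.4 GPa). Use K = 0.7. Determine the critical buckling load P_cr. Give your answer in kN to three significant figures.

P_cr ≈ 127 kN

I = πd⁴/64 = π×69.9⁴/64 = 1.172×10^6 mm⁴
I = 1.172×10^6 mm⁴ = 1.172×10^-6 m⁴
Effective length L_e = K·L = 0.7 × 4.28 = 2.996 m
P_cr = π²EI / L_e² = π² × 98.4×10⁹ × 1.172×10^-6 / 2.996² = 1.268×10^5 N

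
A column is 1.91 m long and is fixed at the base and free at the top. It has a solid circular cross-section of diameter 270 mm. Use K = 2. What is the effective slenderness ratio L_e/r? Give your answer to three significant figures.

λ ≈ 56.6

For a solid circle r = d/4 = 270/4 = 67.50 mm
L_e = K·L = 2 × 1.91 m = 3.820 m = 3820.0 mm
λ = L_e / r_min = 3820.0 / 67.50 = 56.6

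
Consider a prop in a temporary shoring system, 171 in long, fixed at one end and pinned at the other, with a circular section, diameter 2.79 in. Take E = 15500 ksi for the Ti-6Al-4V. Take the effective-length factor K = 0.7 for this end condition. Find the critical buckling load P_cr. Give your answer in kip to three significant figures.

I = πd⁴/64 = π×2.79⁴/64 = 2.974 in⁴
Effective length L_e = K·L = 0.7 × 171 = 119.7 in
P_cr = π²EI / L_e² = π² × 15500×10³ × 2.974 / 119.7² = 3.176×10^4 lb

P_cr ≈ 31.8 kip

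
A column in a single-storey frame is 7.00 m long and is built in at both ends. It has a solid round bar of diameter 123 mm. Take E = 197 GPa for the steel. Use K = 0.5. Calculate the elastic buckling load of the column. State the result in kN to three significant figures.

P_cr ≈ 1780 kN

I = πd⁴/64 = π×123⁴/64 = 1.124×10^7 mm⁴
I = 1.124×10^7 mm⁴ = 1.124×10^-5 m⁴
Effective length L_e = K·L = 0.5 × 7.00 = 3.500 m
P_cr = π²EI / L_e² = π² × 197×10⁹ × 1.124×10^-5 / 3.500² = 1.783×10^6 N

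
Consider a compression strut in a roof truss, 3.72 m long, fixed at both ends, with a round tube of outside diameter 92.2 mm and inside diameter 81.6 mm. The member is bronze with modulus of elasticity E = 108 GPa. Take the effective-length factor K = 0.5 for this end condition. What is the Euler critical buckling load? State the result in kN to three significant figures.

d_o = 92.2 mm, d_i = 81.6 mm
I = π(d_o⁴ − d_i⁴)/64 = π(92.2⁴ − 81.60⁴)/64 = 1.371×10^6 mm⁴
I = 1.371×10^6 mm⁴ = 1.371×10^-6 m⁴
Effective length L_e = K·L = 0.5 × 3.72 = 1.860 m
P_cr = π²EI / L_e² = π² × 108×10⁹ × 1.371×10^-6 / 1.860² = 4.224×10^5 N

P_cr ≈ 422 kN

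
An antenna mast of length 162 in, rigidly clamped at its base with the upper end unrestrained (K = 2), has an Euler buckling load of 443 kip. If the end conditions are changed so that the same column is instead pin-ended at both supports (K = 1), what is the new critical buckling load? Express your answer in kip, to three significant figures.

P_cr ∝ 1/K², so P_cr,new = P_cr,old × (K_old/K_new)² = 443 × (2/1)²
= 443 × 4.000 = 1770 kip

P_cr ≈ 1770 kip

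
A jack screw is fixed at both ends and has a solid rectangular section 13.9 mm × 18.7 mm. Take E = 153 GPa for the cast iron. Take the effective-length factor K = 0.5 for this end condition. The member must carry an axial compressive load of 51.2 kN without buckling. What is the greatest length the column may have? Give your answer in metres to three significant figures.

Buckling occurs about the weak axis: I_min = h·b³/12 with b = 13.9 mm (the shorter side).
I_min = 18.7×13.9³/12 = 4.185×10^3 mm⁴
I = 4.185×10^-9 m⁴
At the buckling limit P_cr = P = 5.120×10^4 N
From P_cr = π²EI/(K·L)²:  L = (1/K)·√(π²EI/P_cr) = (1/0.5)·√(π²×1.53×10^11×4.185×10^-9/5.120×10^4)
L = 0.703 m

L_max ≈ 0.703 m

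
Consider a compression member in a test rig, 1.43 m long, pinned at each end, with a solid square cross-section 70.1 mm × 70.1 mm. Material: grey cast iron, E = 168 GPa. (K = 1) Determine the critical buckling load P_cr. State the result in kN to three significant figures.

I = a⁴/12 = 70.1⁴/12 = 2.012×10^6 mm⁴
I = 2.012×10^6 mm⁴ = 2.012×10^-6 m⁴
Effective length L_e = K·L = 1 × 1.43 = 1.430 m
P_cr = π²EI / L_e² = π² × 168×10⁹ × 2.012×10^-6 / 1.430² = 1.632×10^6 N

P_cr ≈ 1630 kN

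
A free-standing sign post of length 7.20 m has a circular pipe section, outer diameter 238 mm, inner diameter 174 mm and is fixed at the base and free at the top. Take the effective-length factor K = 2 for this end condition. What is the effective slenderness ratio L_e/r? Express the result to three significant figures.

λ ≈ 195

d_o = 238 mm, d_i = 174 mm
I = π(d_o⁴ − d_i⁴)/64 = π(238⁴ − 174.0⁴)/64 = 1.125×10^8 mm⁴
A = 2.071×10^4 mm²;  r_min = √(I/A) = √(1.125×10^8/2.071×10^4) = 73.71 mm
L_e = K·L = 2 × 7.20 m = 14.40 m = 14400 mm
λ = L_e / r_min = 14400 / 73.71 = 195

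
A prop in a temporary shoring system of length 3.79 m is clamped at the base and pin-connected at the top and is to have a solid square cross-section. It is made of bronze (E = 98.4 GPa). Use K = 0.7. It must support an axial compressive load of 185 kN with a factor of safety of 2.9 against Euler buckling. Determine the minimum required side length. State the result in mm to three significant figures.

a ≈ 82.6 mm

Required P_cr = n·P = 2.9 × 185 = 536.5 kN
L_e = K·L = 0.7 × 3.79 = 2.653 m
Required I = P_cr·L_e²/(π²E) = 5.365×10^5 × 2.653² / (π² × 9.84×10^10) = 3.888×10^-6 m⁴
I_req = 3.888×10^6 mm⁴
Solid square: I = a⁴/12  ⇒  a = (12I)^(1/4) = (12×3.888×10^6)^(1/4) = 82.6 mm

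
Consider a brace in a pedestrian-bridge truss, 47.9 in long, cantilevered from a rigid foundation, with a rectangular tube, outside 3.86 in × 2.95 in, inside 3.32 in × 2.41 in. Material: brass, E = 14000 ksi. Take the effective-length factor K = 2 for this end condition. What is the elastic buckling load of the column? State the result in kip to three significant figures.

P_cr ≈ 66.0 kip

Weak-axis I_min = (h_o·b_o³ − h_i·b_i³)/12 with b_o = 2.95, b_i = 2.410 in (shorter outer/inner sides).
I_min = (3.86×2.95³ − 3.320×2.410³)/12 = 4.385 in⁴
Effective length L_e = K·L = 2 × 47.9 = 95.80 in
P_cr = π²EI / L_e² = π² × 14000×10³ × 4.385 / 95.80² = 6.602×10^4 lb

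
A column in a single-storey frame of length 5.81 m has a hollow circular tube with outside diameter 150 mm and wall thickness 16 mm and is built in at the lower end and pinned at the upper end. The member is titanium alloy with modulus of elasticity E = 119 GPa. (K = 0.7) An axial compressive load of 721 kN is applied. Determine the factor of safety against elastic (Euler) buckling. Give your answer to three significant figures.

Inner diameter d_i = 150 − 2×16 = 118.0 mm
I = π(d_o⁴ − d_i⁴)/64 = π(150⁴ − 118.0⁴)/64 = 1.533×10^7 mm⁴
I = 1.533×10^7 mm⁴ = 1.533×10^-5 m⁴
Effective length L_e = K·L = 0.7 × 5.81 = 4.067 m
P_cr = π²EI / L_e² = π² × 119×10⁹ × 1.533×10^-5 / 4.067² = 1.089×10^6 N
Factor of safety n = P_cr / P = 1088.8 / 721 = 1.51

n ≈ 1.51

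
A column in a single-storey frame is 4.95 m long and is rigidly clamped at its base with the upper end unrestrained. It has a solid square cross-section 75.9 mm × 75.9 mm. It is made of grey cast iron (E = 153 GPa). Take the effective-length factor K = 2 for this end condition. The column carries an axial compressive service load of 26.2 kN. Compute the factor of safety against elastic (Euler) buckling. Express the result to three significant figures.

n ≈ 1.63

I = a⁴/12 = 75.9⁴/12 = 2.766×10^6 mm⁴
I = 2.766×10^6 mm⁴ = 2.766×10^-6 m⁴
Effective length L_e = K·L = 2 × 4.95 = 9.900 m
P_cr = π²EI / L_e² = π² × 153×10⁹ × 2.766×10^-6 / 9.900² = 4.261×10^4 N
Factor of safety n = P_cr / P = 42.610 / 26.2 = 1.63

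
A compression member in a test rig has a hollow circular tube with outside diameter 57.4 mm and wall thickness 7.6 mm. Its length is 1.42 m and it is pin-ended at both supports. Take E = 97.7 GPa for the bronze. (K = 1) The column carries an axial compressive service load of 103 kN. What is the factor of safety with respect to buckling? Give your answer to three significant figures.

Inner diameter d_i = 57.4 − 2×7.6 = 42.20 mm
I = π(d_o⁴ − d_i⁴)/64 = π(57.4⁴ − 42.20⁴)/64 = 3.772×10^5 mm⁴
I = 3.772×10^5 mm⁴ = 3.772×10^-7 m⁴
Effective length L_e = K·L = 1 × 1.42 = 1.420 m
P_cr = π²EI / L_e² = π² × 97.7×10⁹ × 3.772×10^-7 / 1.420² = 1.804×10^5 N
Factor of safety n = P_cr / P = 180.38 / 103 = 1.75

n ≈ 1.75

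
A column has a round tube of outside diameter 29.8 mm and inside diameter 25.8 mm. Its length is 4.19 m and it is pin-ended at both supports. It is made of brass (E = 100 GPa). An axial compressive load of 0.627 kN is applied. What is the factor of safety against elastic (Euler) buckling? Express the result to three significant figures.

n ≈ 1.52

d_o = 29.8 mm, d_i = 25.8 mm
I = π(d_o⁴ − d_i⁴)/64 = π(29.8⁴ − 25.80⁴)/64 = 1.696×10^4 mm⁴
I = 1.696×10^4 mm⁴ = 1.696×10^-8 m⁴
Effective length L_e = K·L = 1 × 4.19 = 4.190 m
P_cr = π²EI / L_e² = π² × 100×10⁹ × 1.696×10^-8 / 4.190² = 953.5 N
Factor of safety n = P_cr / P = 0.95354 / 0.627 = 1.52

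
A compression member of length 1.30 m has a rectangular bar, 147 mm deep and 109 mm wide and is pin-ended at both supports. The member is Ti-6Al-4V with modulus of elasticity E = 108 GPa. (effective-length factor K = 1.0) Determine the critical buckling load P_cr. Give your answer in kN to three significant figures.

P_cr ≈ 10000 kN

Buckling occurs about the weak axis: I_min = h·b³/12 with b = 109 mm (the shorter side).
I_min = 147×109³/12 = 1.586×10^7 mm⁴
I = 1.586×10^7 mm⁴ = 1.586×10^-5 m⁴
Effective length L_e = K·L = 1 × 1.30 = 1.300 m
P_cr = π²EI / L_e² = π² × 108×10⁹ × 1.586×10^-5 / 1.300² = 1.001×10^7 N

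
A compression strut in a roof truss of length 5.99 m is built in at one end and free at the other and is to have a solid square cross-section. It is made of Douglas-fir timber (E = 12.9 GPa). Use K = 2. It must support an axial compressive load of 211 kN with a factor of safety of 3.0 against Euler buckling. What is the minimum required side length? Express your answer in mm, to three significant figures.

a ≈ 304 mm

Required P_cr = n·P = 3.0 × 211 = 633.0 kN
L_e = K·L = 2 × 5.99 = 11.98 m
Required I = P_cr·L_e²/(π²E) = 6.330×10^5 × 11.98² / (π² × 1.29×10^10) = 7.136×10^-4 m⁴
I_req = 7.136×10^8 mm⁴
Solid square: I = a⁴/12  ⇒  a = (12I)^(1/4) = (12×7.136×10^8)^(1/4) = 304 mm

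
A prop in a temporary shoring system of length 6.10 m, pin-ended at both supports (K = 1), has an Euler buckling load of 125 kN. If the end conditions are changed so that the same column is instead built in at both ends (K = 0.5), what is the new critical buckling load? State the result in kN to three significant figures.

P_cr ∝ 1/K², so P_cr,new = P_cr,old × (K_old/K_new)² = 125 × (1/0.5)²
= 125 × 4.000 = 500 kN

P_cr ≈ 500 kN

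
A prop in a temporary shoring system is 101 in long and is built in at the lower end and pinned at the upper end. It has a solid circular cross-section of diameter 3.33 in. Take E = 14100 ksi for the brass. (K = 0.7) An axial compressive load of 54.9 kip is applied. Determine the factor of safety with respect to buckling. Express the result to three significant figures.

I = πd⁴/64 = π×3.33⁴/64 = 6.036 in⁴
Effective length L_e = K·L = 0.7 × 101 = 70.70 in
P_cr = π²EI / L_e² = π² × 14100×10³ × 6.036 / 70.70² = 1.680×10^5 lb
Factor of safety n = P_cr / P = 168.05 / 54.9 = 3.06

n ≈ 3.06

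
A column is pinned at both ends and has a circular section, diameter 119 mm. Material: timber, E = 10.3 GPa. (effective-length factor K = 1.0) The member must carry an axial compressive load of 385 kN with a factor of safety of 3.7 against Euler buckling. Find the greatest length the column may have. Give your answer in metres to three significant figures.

I = πd⁴/64 = π×119⁴/64 = 9.844×10^6 mm⁴
I = 9.844×10^-6 m⁴
Required critical load P_cr = n·P = 3.7 × 385 = 1424 kN = 1.425×10^6 N
From P_cr = π²EI/(K·L)²:  L = (1/K)·√(π²EI/P_cr) = (1/1)·√(π²×1.03×10^10×9.844×10^-6/1.425×10^6)
L = 0.838 m

L_max ≈ 0.838 m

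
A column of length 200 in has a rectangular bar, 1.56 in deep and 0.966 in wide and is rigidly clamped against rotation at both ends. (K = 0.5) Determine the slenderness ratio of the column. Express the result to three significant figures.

λ ≈ 359

Buckling occurs about the weak axis: I_min = h·b³/12 with b = 0.966 in (the shorter side).
I_min = 1.56×0.966³/12 = 0.1172 in⁴
A = 1.507 in²;  r_min = √(I/A) = √(0.1172/1.507) = 0.2789 in
L_e = K·L = 0.5 × 200 = 100.0 in
λ = L_e / r_min = 100.00 / 0.2789 = 359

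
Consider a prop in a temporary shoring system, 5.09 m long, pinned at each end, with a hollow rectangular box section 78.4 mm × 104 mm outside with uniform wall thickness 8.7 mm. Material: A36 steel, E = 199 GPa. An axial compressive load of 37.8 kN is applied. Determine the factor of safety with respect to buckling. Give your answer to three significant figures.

Inner dimensions: h_i = 104 − 2×8.7 = 86.60 mm, b_i = 78.4 − 2×8.7 = 61.00 mm
Weak-axis I_min = (h_o·b_o³ − h_i·b_i³)/12 with b_o = 78.4, b_i = 61.00 mm (shorter outer/inner sides).
I_min = (104×78.4³ − 86.60×61.00³)/12 = 2.538×10^6 mm⁴
I = 2.538×10^6 mm⁴ = 2.538×10^-6 m⁴
Effective length L_e = K·L = 1 × 5.09 = 5.090 m
P_cr = π²EI / L_e² = π² × 199×10⁹ × 2.538×10^-6 / 5.090² = 1.924×10^5 N
Factor of safety n = P_cr / P = 192.43 / 37.8 = 5.09

n ≈ 5.09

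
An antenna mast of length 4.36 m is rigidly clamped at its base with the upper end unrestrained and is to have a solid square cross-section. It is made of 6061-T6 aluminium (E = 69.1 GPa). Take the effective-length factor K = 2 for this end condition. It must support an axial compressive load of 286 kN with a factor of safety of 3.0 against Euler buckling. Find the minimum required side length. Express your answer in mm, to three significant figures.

a ≈ 184 mm

Required P_cr = n·P = 3.0 × 286 = 858.0 kN
L_e = K·L = 2 × 4.36 = 8.720 m
Required I = P_cr·L_e²/(π²E) = 8.580×10^5 × 8.720² / (π² × 6.91×10^10) = 9.566×10^-5 m⁴
I_req = 9.566×10^7 mm⁴
Solid square: I = a⁴/12  ⇒  a = (12I)^(1/4) = (12×9.566×10^7)^(1/4) = 184 mm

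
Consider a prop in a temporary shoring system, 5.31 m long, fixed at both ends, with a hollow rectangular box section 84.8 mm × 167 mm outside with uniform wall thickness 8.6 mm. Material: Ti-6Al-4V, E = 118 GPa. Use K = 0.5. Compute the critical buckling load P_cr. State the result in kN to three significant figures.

Inner dimensions: h_i = 167 − 2×8.6 = 149.8 mm, b_i = 84.8 − 2×8.6 = 67.60 mm
Weak-axis I_min = (h_o·b_o³ − h_i·b_i³)/12 with b_o = 84.8, b_i = 67.60 mm (shorter outer/inner sides).
I_min = (167×84.8³ − 149.8×67.60³)/12 = 4.630×10^6 mm⁴
I = 4.630×10^6 mm⁴ = 4.630×10^-6 m⁴
Effective length L_e = K·L = 0.5 × 5.31 = 2.655 m
P_cr = π²EI / L_e² = π² × 118×10⁹ × 4.630×10^-6 / 2.655² = 7.650×10^5 N

P_cr ≈ 765 kN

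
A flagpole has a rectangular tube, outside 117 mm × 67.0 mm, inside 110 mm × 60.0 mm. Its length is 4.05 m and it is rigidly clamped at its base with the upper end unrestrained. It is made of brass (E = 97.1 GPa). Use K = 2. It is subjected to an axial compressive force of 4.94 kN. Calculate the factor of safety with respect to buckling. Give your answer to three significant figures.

n ≈ 2.82

Weak-axis I_min = (h_o·b_o³ − h_i·b_i³)/12 with b_o = 67.0, b_i = 60.00 mm (shorter outer/inner sides).
I_min = (117×67.0³ − 110.0×60.00³)/12 = 9.524×10^5 mm⁴
I = 9.524×10^5 mm⁴ = 9.524×10^-7 m⁴
Effective length L_e = K·L = 2 × 4.05 = 8.100 m
P_cr = π²EI / L_e² = π² × 97.1×10⁹ × 9.524×10^-7 / 8.100² = 1.391×10^4 N
Factor of safety n = P_cr / P = 13.912 / 4.94 = 2.82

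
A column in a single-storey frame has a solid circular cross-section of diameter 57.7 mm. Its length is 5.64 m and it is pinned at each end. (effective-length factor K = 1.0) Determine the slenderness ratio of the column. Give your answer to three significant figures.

I = πd⁴/64 = π×57.7⁴/64 = 5.441×10^5 mm⁴
A = 2.615×10^3 mm²;  r_min = √(I/A) = √(5.441×10^5/2.615×10^3) = 14.42 mm
L_e = K·L = 1 × 5.64 m = 5.640 m = 5640.0 mm
λ = L_e / r_min = 5640.0 / 14.42 = 391

λ ≈ 391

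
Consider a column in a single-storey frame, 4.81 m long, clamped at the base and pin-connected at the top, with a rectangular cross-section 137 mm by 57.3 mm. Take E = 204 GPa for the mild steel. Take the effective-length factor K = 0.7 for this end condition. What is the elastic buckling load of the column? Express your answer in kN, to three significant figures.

Buckling occurs about the weak axis: I_min = h·b³/12 with b = 57.3 mm (the shorter side).
I_min = 137×57.3³/12 = 2.148×10^6 mm⁴
I = 2.148×10^6 mm⁴ = 2.148×10^-6 m⁴
Effective length L_e = K·L = 0.7 × 4.81 = 3.367 m
P_cr = π²EI / L_e² = π² × 204×10⁹ × 2.148×10^-6 / 3.367² = 3.815×10^5 N

P_cr ≈ 381 kN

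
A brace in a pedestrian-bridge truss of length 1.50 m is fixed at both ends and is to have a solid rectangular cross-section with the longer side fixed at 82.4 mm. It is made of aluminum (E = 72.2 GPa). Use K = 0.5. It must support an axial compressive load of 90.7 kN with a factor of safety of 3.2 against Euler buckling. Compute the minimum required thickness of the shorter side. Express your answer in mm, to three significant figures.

b ≈ 32.2 mm

Required P_cr = n·P = 3.2 × 90.7 = 290.2 kN
L_e = K·L = 0.5 × 1.50 = 0.7500 m
Required I = P_cr·L_e²/(π²E) = 2.902×10^5 × 0.7500² / (π² × 7.22×10^10) = 2.291×10^-7 m⁴
I_req = 2.291×10^5 mm⁴
Rectangle, weak axis: I_min = h·b³/12 with h = 82.4 mm fixed  ⇒  b = (12I/h)^(1/3) = 32.2 mm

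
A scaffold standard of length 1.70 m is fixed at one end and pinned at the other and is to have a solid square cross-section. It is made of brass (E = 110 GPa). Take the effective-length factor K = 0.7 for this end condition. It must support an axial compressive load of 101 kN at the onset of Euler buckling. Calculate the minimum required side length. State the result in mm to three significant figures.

L_e = K·L = 0.7 × 1.70 = 1.190 m
Required I = P_cr·L_e²/(π²E) = 1.010×10^5 × 1.190² / (π² × 1.10×10^11) = 1.317×10^-7 m⁴
I_req = 1.317×10^5 mm⁴
Solid square: I = a⁴/12  ⇒  a = (12I)^(1/4) = (12×1.317×10^5)^(1/4) = 35.5 mm

a ≈ 35.5 mm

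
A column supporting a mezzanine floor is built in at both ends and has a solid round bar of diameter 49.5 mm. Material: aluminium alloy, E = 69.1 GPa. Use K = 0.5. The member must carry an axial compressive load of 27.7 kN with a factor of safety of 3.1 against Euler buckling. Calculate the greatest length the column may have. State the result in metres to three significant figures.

L_max ≈ 3.06 m

I = πd⁴/64 = π×49.5⁴/64 = 2.947×10^5 mm⁴
I = 2.947×10^-7 m⁴
Required critical load P_cr = n·P = 3.1 × 27.7 = 85.87 kN = 8.587×10^4 N
From P_cr = π²EI/(K·L)²:  L = (1/K)·√(π²EI/P_cr) = (1/0.5)·√(π²×6.91×10^10×2.947×10^-7/8.587×10^4)
L = 3.06 m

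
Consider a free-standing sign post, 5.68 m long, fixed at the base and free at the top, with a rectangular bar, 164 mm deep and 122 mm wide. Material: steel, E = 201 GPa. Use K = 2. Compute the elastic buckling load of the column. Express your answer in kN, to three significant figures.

P_cr ≈ 381 kN

Buckling occurs about the weak axis: I_min = h·b³/12 with b = 122 mm (the shorter side).
I_min = 164×122³/12 = 2.482×10^7 mm⁴
I = 2.482×10^7 mm⁴ = 2.482×10^-5 m⁴
Effective length L_e = K·L = 2 × 5.68 = 11.36 m
P_cr = π²EI / L_e² = π² × 201×10⁹ × 2.482×10^-5 / 11.36² = 3.815×10^5 N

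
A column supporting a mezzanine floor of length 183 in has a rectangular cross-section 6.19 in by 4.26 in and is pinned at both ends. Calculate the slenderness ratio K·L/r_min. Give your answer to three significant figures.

For a rectangle r_min = b/√12 = 4.26/√12 = 1.230 in
L_e = K·L = 1 × 183 = 183.0 in
λ = L_e / r_min = 183.00 / 1.230 = 149

λ ≈ 149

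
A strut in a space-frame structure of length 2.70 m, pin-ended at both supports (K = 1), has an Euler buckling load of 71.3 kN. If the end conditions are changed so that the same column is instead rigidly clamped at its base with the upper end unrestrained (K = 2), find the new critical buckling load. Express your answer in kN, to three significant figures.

P_cr ∝ 1/K², so P_cr,new = P_cr,old × (K_old/K_new)² = 71.3 × (1/2)²
= 71.3 × 0.2500 = 17.8 kN

P_cr ≈ 17.8 kN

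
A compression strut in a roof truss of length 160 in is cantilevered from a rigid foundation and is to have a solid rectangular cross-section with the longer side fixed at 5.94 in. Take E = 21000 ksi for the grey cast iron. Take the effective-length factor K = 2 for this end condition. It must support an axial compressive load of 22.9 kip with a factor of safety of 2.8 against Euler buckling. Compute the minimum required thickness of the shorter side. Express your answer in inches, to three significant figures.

b ≈ 4.00 in

Required P_cr = n·P = 2.8 × 22.9 = 64.12 kip
L_e = K·L = 2 × 160 = 320.0 in
Required I = P_cr·L_e²/(π²E) = 6.412×10^4 × 320.0² / (π² × 2.10×10^7) = 31.68 in⁴
Rectangle, weak axis: I_min = h·b³/12 with h = 5.94 in fixed  ⇒  b = (12I/h)^(1/3) = 4.00 in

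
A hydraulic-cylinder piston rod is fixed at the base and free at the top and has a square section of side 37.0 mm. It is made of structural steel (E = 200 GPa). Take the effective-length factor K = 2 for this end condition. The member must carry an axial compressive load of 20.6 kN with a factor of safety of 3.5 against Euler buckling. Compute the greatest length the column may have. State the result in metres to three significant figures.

I = a⁴/12 = 37.0⁴/12 = 1.562×10^5 mm⁴
I = 1.562×10^-7 m⁴
Required critical load P_cr = n·P = 3.5 × 20.6 = 72.10 kN = 7.210×10^4 N
From P_cr = π²EI/(K·L)²:  L = (1/K)·√(π²EI/P_cr) = (1/2)·√(π²×2.00×10^11×1.562×10^-7/7.210×10^4)
L = 1.03 m

L_max ≈ 1.03 m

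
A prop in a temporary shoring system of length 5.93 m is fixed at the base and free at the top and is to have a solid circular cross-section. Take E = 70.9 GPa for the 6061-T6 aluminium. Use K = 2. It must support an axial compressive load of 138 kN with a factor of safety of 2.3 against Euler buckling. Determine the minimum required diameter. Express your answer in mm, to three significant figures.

Required P_cr = n·P = 2.3 × 138 = 317.4 kN
L_e = K·L = 2 × 5.93 = 11.86 m
Required I = P_cr·L_e²/(π²E) = 3.174×10^5 × 11.86² / (π² × 7.09×10^10) = 6.380×10^-5 m⁴
I_req = 6.380×10^7 mm⁴
Solid circle: I = πd⁴/64  ⇒  d = (64I/π)^(1/4) = (64×6.380×10^7/π)^(1/4) = 190 mm

d ≈ 190 mm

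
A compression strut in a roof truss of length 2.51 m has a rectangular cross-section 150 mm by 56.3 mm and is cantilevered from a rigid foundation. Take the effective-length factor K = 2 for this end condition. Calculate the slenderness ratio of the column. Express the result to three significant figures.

λ ≈ 309

Buckling occurs about the weak axis: I_min = h·b³/12 with b = 56.3 mm (the shorter side).
I_min = 150×56.3³/12 = 2.231×10^6 mm⁴
A = 8.445×10^3 mm²;  r_min = √(I/A) = √(2.231×10^6/8.445×10^3) = 16.25 mm
L_e = K·L = 2 × 2.51 m = 5.020 m = 5020.0 mm
λ = L_e / r_min = 5020.0 / 16.25 = 309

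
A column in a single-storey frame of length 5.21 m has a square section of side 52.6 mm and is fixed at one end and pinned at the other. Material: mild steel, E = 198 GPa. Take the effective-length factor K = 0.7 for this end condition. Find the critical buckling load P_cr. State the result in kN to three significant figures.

I = a⁴/12 = 52.6⁴/12 = 6.379×10^5 mm⁴
I = 6.379×10^5 mm⁴ = 6.379×10^-7 m⁴
Effective length L_e = K·L = 0.7 × 5.21 = 3.647 m
P_cr = π²EI / L_e² = π² × 198×10⁹ × 6.379×10^-7 / 3.647² = 9.372×10^4 N

P_cr ≈ 93.7 kN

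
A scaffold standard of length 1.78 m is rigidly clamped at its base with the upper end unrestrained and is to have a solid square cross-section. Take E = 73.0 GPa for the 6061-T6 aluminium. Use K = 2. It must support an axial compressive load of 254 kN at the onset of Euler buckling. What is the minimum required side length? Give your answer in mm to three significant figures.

a ≈ 85.6 mm

L_e = K·L = 2 × 1.78 = 3.560 m
Required I = P_cr·L_e²/(π²E) = 2.540×10^5 × 3.560² / (π² × 7.30×10^10) = 4.468×10^-6 m⁴
I_req = 4.468×10^6 mm⁴
Solid square: I = a⁴/12  ⇒  a = (12I)^(1/4) = (12×4.468×10^6)^(1/4) = 85.6 mm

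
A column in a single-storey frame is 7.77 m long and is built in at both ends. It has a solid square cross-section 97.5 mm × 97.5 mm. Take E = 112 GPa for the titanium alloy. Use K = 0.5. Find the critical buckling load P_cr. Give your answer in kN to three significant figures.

P_cr ≈ 552 kN

I = a⁴/12 = 97.5⁴/12 = 7.531×10^6 mm⁴
I = 7.531×10^6 mm⁴ = 7.531×10^-6 m⁴
Effective length L_e = K·L = 0.5 × 7.77 = 3.885 m
P_cr = π²EI / L_e² = π² × 112×10⁹ × 7.531×10^-6 / 3.885² = 5.515×10^5 N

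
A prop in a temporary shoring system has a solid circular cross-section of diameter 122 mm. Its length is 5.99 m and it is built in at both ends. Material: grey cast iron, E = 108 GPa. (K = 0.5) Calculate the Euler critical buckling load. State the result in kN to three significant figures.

P_cr ≈ 1290 kN

I = πd⁴/64 = π×122⁴/64 = 1.087×10^7 mm⁴
I = 1.087×10^7 mm⁴ = 1.087×10^-5 m⁴
Effective length L_e = K·L = 0.5 × 5.99 = 2.995 m
P_cr = π²EI / L_e² = π² × 108×10⁹ × 1.087×10^-5 / 2.995² = 1.292×10^6 N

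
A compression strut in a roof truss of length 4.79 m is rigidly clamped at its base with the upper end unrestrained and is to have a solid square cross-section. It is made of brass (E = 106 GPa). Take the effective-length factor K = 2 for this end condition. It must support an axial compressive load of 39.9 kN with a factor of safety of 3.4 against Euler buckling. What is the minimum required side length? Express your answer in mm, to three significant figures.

Required P_cr = n·P = 3.4 × 39.9 = 135.7 kN
L_e = K·L = 2 × 4.79 = 9.580 m
Required I = P_cr·L_e²/(π²E) = 1.357×10^5 × 9.580² / (π² × 1.06×10^11) = 1.190×10^-5 m⁴
I_req = 1.190×10^7 mm⁴
Solid square: I = a⁴/12  ⇒  a = (12I)^(1/4) = (12×1.190×10^7)^(1/4) = 109 mm

a ≈ 109 mm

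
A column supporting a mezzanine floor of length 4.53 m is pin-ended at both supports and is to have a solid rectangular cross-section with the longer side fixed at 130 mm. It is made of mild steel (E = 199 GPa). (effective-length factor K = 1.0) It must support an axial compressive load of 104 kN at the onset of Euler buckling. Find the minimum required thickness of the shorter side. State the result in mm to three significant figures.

b ≈ 46.5 mm

L_e = K·L = 1 × 4.53 = 4.530 m
Required I = P_cr·L_e²/(π²E) = 1.040×10^5 × 4.530² / (π² × 1.99×10^11) = 1.087×10^-6 m⁴
I_req = 1.087×10^6 mm⁴
Rectangle, weak axis: I_min = h·b³/12 with h = 130 mm fixed  ⇒  b = (12I/h)^(1/3) = 46.5 mm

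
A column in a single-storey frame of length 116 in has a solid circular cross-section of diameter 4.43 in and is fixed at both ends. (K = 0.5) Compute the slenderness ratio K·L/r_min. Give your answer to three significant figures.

λ ≈ 52.4

For a solid circle r = d/4 = 4.43/4 = 1.108 in
L_e = K·L = 0.5 × 116 = 58.00 in
λ = L_e / r_min = 58.000 / 1.108 = 52.4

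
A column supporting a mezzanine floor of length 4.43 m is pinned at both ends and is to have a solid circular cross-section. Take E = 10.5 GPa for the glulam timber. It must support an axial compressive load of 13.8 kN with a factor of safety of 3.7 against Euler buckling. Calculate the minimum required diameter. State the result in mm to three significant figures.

Required P_cr = n·P = 3.7 × 13.8 = 51.06 kN
L_e = K·L = 1 × 4.43 = 4.430 m
Required I = P_cr·L_e²/(π²E) = 5.106×10^4 × 4.430² / (π² × 1.05×10^10) = 9.669×10^-6 m⁴
I_req = 9.669×10^6 mm⁴
Solid circle: I = πd⁴/64  ⇒  d = (64I/π)^(1/4) = (64×9.669×10^6/π)^(1/4) = 118 mm

d ≈ 118 mm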